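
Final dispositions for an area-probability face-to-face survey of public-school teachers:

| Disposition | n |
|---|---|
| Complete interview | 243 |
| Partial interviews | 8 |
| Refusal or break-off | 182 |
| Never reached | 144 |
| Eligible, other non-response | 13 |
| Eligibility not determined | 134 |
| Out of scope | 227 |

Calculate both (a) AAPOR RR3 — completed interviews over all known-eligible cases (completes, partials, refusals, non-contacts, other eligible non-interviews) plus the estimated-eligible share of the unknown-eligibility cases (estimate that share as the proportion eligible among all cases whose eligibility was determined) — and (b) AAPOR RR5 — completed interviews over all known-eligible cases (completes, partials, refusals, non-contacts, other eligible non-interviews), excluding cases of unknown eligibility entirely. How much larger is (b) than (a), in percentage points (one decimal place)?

Num: 243
Determined eligible: 243 + 8 + 182 + 144 + 13 = 590
e = 590 / (590 + 227) = 590 / 817 = 0.7222
e × U: 0.7222 × 134 = 96.77
Denominator: 590 + 96.77 = 686.77
RR3 = 243 / 686.77 = 0.3538
Denominator: 243 + 8 + 182 + 144 + 13 = 590
RR5 = 243 / 590 = 0.4119
Difference = 41.19 − 35.38 = 5.81 percentage points

5.8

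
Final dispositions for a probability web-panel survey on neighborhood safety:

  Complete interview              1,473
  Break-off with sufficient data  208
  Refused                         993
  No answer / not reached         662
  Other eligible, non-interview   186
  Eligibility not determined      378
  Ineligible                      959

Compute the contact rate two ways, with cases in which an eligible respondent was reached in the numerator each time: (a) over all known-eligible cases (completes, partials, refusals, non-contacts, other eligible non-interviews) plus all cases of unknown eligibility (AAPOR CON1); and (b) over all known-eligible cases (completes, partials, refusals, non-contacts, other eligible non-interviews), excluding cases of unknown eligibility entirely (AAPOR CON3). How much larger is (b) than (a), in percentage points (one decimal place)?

7.9

Num = 1473 + 208 + 993 + 186 = 2860
Denom = 1473 + 208 + 993 + 662 + 186 + 378 = 3900
CON1 = 2860 / 3900 = 0.7333
Denom = 1473 + 208 + 993 + 662 + 186 = 3522
CON3 = 2860 / 3522 = 0.8120
Difference = 81.20 − 73.33 = 7.87 percentage points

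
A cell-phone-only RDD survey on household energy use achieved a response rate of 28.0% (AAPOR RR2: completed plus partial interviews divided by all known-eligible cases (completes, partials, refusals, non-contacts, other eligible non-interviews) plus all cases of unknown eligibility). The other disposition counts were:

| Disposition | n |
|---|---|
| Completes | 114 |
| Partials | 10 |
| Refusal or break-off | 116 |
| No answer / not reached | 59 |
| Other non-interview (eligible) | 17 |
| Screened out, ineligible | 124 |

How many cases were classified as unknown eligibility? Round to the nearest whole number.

127

Numerator → 114 + 10 = 124
RR2 = 124 / D = 0.280
D = 124 / 0.280 = 442.9
Rest of base = 316
unknown eligibility = 442.9 − 316 ≈ 127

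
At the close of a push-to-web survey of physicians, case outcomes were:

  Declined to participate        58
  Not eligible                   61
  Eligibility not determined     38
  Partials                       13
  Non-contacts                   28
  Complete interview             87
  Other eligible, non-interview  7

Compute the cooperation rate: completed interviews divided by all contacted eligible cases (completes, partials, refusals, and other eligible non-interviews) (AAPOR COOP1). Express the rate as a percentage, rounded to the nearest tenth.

Num → 87
Base → 87 + 13 + 58 + 7 = 165
COOP1 = 87 / 165 = 0.5273

52.7%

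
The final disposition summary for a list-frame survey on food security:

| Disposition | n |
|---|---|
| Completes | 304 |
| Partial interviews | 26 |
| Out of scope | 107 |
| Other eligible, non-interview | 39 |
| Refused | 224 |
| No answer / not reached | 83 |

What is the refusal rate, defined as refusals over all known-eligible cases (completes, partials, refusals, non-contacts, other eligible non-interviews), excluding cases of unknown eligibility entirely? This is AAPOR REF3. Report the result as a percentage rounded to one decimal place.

Top → 224
Base → 304 + 26 + 224 + 83 + 39 = 676
REF3 = 224 / 676 = 0.3314

33.1%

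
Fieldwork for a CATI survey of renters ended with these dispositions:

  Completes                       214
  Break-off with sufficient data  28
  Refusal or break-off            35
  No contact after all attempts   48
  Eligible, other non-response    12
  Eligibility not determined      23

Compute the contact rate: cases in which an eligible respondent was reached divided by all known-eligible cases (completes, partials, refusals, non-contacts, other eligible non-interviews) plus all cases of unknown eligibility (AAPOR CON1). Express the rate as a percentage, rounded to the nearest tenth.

80.3%

Num = 214 + 28 + 35 + 12 = 289
Denominator = 214 + 28 + 35 + 48 + 12 + 23 = 360
CON1 = 289 / 360 = 0.8028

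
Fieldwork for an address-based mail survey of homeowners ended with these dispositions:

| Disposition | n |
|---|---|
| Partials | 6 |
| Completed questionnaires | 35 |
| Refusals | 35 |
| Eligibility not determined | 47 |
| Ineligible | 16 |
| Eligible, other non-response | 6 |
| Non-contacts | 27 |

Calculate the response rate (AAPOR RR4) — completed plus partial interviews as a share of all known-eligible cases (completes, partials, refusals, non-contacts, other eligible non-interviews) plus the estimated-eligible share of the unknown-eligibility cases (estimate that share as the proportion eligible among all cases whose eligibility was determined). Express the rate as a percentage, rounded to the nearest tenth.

27.3%

Num: 35 + 6 = 41
Known eligible: 35 + 6 + 35 + 27 + 6 = 109
e = 109 / (109 + 16) = 109 / 125 = 0.8720
e × U: 0.8720 × 47 = 40.98
Denominator: 109 + 40.98 = 149.98
RR4 = 41 / 149.98 = 0.2734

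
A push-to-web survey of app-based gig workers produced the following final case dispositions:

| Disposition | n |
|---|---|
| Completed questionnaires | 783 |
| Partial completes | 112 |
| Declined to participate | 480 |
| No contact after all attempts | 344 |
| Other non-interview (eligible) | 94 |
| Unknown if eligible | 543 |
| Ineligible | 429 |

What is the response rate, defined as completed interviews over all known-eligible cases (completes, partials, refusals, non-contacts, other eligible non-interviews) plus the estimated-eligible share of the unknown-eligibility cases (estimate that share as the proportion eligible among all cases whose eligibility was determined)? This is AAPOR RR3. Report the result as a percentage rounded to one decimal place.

Numerator = 783
Known eligible = 783 + 112 + 480 + 344 + 94 = 1813
e = 1813 / (1813 + 429) = 1813 / 2242 = 0.8087
Eligible share of unknowns = 0.8087 × 543 = 439.12
Base = 1813 + 439.12 = 2252.12
RR3 = 783 / 2252.12 = 0.3477

34.8%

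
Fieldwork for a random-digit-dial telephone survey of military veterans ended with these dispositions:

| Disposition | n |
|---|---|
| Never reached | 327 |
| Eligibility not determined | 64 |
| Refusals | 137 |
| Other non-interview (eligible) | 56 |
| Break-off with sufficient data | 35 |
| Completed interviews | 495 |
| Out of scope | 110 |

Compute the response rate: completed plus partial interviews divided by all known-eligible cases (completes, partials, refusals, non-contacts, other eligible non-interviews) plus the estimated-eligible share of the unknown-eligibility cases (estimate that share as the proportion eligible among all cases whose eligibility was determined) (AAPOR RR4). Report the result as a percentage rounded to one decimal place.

47.8%

Num → 495 + 35 = 530
Determined eligible → 495 + 35 + 137 + 327 + 56 = 1050
e = 1050 / (1050 + 110) = 1050 / 1160 = 0.9052
Estimated eligible among unknowns → 0.9052 × 64 = 57.93
Denominator → 1050 + 57.93 = 1107.93
RR4 = 530 / 1107.93 = 0.4784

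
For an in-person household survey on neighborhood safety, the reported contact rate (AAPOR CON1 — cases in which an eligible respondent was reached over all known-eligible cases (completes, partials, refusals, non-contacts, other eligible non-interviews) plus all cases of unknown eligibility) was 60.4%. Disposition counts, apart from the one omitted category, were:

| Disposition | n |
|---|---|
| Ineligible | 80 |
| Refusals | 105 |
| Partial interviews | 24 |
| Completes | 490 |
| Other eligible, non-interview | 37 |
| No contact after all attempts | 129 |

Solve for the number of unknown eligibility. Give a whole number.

301

Top = 490 + 24 + 105 + 37 = 656
CON1 = 656 / D = 0.604
D = 656 / 0.604 = 1086.1
Remaining denominator categories sum to 785
unknown eligibility = 1086.1 − 785 ≈ 301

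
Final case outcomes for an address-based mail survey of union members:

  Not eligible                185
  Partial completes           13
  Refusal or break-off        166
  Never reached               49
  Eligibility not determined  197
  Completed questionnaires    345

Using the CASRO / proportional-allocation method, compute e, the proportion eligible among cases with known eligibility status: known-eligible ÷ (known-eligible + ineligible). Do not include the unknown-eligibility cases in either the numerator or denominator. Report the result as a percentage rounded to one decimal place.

75.6%

Known eligible → 345 + 13 + 166 + 49 = 573
e = 573 / (573 + 185) = 573 / 758 = 0.7559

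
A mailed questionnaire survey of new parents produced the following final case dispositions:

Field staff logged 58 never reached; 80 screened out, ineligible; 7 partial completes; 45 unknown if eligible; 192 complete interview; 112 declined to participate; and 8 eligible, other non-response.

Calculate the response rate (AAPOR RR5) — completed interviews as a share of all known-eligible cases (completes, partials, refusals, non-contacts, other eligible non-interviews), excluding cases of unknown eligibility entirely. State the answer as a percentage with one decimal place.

Num → 192
Denominator → 192 + 7 + 112 + 58 + 8 = 377
RR5 = 192 / 377 = 0.5093

50.9%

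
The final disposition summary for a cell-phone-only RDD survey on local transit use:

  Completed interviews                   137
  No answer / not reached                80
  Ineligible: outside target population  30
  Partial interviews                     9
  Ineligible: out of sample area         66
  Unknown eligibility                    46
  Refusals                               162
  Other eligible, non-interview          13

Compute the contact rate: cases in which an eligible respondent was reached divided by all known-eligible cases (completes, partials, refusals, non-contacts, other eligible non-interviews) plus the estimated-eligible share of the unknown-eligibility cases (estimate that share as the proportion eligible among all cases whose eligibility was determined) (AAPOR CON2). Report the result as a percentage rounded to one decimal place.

Out of scope = 30 + 66 = 96
Numerator → 137 + 9 + 162 + 13 = 321
Known eligible → 137 + 9 + 162 + 80 + 13 = 401
e = 401 / (401 + 96) = 401 / 497 = 0.8068
e × U → 0.8068 × 46 = 37.11
Base → 401 + 37.11 = 438.11
CON2 = 321 / 438.11 = 0.7327

73.3%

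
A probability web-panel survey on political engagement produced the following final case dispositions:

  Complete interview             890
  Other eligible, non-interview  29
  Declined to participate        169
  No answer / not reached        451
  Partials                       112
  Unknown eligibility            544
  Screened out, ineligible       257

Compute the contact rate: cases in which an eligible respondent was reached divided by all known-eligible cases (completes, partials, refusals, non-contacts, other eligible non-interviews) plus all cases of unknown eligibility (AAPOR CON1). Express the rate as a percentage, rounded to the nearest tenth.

Top: 890 + 112 + 169 + 29 = 1200
Denom: 890 + 112 + 169 + 451 + 29 + 544 = 2195
CON1 = 1200 / 2195 = 0.5467

54.7%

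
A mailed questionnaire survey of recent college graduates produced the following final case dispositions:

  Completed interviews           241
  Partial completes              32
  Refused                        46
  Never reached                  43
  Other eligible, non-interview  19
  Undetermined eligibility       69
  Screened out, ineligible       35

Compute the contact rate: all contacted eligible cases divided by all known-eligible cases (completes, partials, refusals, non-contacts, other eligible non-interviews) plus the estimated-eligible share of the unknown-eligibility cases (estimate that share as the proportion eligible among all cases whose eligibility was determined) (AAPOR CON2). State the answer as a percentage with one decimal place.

Top → 241 + 32 + 46 + 19 = 338
Eligible (known) → 241 + 32 + 46 + 43 + 19 = 381
e = 381 / (381 + 35) = 381 / 416 = 0.9159
Estimated eligible among unknowns → 0.9159 × 69 = 63.20
Base → 381 + 63.20 = 444.20
CON2 = 338 / 444.20 = 0.7609

76.1%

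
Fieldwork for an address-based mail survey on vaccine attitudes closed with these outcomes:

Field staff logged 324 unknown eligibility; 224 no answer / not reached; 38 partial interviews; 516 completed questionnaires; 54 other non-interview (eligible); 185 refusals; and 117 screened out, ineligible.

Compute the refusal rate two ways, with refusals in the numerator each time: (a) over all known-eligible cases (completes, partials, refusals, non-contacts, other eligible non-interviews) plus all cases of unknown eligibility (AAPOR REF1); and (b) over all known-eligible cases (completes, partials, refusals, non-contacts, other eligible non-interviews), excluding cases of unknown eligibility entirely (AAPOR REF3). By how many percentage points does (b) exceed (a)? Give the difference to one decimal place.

4.4

Numerator → 185
Base → 516 + 38 + 185 + 224 + 54 + 324 = 1341
REF1 = 185 / 1341 = 0.1380
Base → 516 + 38 + 185 + 224 + 54 = 1017
REF3 = 185 / 1017 = 0.1819
Difference = 18.19 − 13.80 = 4.39 percentage points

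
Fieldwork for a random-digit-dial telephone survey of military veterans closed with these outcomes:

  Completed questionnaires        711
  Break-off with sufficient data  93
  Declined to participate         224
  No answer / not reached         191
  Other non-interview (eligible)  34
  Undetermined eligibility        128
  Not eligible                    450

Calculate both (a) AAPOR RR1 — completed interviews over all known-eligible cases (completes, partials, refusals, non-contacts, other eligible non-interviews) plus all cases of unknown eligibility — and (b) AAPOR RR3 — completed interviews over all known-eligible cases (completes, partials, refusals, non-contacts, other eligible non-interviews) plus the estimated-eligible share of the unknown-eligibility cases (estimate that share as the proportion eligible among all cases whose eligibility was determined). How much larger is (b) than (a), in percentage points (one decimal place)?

Numerator = 711
Denom = 711 + 93 + 224 + 191 + 34 + 128 = 1381
RR1 = 711 / 1381 = 0.5148
Eligible (known) = 711 + 93 + 224 + 191 + 34 = 1253
e = 1253 / (1253 + 450) = 1253 / 1703 = 0.7358
Estimated eligible among unknowns = 0.7358 × 128 = 94.18
Denom = 1253 + 94.18 = 1347.18
RR3 = 711 / 1347.18 = 0.5278
Difference = 52.78 − 51.48 = 1.30 percentage points

1.3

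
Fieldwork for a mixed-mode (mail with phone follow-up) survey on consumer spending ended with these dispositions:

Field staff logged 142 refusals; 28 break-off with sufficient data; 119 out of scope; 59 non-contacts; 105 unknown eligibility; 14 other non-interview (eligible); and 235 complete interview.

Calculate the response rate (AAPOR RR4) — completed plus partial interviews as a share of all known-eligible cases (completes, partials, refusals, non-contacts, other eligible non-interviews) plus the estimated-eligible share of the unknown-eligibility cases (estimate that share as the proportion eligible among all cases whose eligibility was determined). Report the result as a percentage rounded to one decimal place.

Top → 235 + 28 = 263
Known eligible → 235 + 28 + 142 + 59 + 14 = 478
e = 478 / (478 + 119) = 478 / 597 = 0.8007
e × U → 0.8007 × 105 = 84.07
Denominator → 478 + 84.07 = 562.07
RR4 = 263 / 562.07 = 0.4679

46.8%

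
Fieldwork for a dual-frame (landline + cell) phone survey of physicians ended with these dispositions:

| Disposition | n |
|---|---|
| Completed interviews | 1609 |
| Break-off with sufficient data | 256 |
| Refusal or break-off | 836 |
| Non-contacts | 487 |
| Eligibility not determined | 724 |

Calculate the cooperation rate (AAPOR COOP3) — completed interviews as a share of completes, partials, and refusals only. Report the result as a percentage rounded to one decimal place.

59.6%

Num = 1609
Denom = 1609 + 256 + 836 = 2701
COOP3 = 1609 / 2701 = 0.5957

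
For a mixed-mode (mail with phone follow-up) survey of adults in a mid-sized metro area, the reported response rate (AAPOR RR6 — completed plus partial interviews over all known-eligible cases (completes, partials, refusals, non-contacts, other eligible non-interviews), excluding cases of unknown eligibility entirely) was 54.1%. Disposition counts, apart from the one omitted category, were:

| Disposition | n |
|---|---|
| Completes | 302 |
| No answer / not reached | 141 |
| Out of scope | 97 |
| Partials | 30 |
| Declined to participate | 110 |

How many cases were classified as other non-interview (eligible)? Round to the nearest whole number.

31

Numerator = 302 + 30 = 332
RR6 = 332 / D = 0.541
D = 332 / 0.541 = 613.7
Remaining denominator categories sum to 583
other non-interview (eligible) = 613.7 − 583 ≈ 31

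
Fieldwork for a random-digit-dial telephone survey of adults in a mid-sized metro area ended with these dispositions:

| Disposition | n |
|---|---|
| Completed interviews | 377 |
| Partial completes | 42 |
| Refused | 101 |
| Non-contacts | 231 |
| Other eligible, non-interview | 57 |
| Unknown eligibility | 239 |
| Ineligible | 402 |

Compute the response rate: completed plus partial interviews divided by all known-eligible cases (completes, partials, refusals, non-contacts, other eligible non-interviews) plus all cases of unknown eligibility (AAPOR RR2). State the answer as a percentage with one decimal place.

40.0%

Num = 377 + 42 = 419
Denom = 377 + 42 + 101 + 231 + 57 + 239 = 1047
RR2 = 419 / 1047 = 0.4002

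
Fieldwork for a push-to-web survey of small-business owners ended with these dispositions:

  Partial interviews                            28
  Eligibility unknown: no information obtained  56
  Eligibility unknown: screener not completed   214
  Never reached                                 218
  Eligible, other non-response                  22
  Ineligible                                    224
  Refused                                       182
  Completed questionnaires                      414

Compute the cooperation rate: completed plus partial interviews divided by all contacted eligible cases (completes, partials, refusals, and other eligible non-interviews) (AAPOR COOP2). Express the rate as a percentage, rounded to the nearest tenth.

Undetermined eligibility = 214 + 56 = 270
Top: 414 + 28 = 442
Base: 414 + 28 + 182 + 22 = 646
COOP2 = 442 / 646 = 0.6842

68.4%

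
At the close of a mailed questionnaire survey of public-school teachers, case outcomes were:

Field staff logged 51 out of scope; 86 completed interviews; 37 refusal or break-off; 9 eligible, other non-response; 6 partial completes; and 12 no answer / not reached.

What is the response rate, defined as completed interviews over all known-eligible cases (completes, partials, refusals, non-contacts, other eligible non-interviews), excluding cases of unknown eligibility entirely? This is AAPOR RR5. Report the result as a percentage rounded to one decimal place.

57.3%

Top → 86
Denom → 86 + 6 + 37 + 12 + 9 = 150
RR5 = 86 / 150 = 0.5733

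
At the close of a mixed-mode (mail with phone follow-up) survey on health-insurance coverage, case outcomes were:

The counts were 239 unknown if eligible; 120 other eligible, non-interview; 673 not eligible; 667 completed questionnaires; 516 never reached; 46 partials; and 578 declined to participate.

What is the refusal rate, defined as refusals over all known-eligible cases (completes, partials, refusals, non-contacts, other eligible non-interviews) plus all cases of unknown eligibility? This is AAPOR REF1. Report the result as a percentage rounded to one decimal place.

26.7%

Num = 578
Base = 667 + 46 + 578 + 516 + 120 + 239 = 2166
REF1 = 578 / 2166 = 0.2669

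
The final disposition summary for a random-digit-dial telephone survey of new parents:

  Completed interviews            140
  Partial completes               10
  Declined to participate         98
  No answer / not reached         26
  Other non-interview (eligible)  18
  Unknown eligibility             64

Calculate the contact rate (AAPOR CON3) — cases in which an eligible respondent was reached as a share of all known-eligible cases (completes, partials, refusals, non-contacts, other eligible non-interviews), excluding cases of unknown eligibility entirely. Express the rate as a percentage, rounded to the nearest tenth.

91.1%

Num = 140 + 10 + 98 + 18 = 266
Denominator = 140 + 10 + 98 + 26 + 18 = 292
CON3 = 266 / 292 = 0.9110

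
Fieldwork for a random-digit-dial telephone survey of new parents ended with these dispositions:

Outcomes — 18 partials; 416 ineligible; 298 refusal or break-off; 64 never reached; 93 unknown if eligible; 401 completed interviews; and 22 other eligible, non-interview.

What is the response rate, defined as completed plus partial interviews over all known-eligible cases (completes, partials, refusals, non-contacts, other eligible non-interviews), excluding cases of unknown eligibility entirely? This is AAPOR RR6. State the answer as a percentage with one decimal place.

Top: 401 + 18 = 419
Denom: 401 + 18 + 298 + 64 + 22 = 803
RR6 = 419 / 803 = 0.5218

52.2%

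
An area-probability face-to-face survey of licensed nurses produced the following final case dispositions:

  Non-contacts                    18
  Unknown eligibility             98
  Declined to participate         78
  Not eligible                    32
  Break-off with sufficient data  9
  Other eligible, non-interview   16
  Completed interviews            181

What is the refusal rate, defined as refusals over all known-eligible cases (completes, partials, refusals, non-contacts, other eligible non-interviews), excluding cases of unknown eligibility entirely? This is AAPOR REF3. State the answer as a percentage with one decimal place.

Numerator: 78
Denom: 181 + 9 + 78 + 18 + 16 = 302
REF3 = 78 / 302 = 0.2583

25.8%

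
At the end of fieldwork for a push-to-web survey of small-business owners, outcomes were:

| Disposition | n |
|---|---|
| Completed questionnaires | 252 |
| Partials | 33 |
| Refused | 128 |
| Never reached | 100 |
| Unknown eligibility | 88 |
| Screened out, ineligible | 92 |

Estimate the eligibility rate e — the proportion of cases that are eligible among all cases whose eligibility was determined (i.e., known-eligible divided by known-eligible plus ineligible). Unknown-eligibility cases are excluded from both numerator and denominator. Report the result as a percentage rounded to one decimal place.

84.8%

Known eligible: 252 + 33 + 128 + 100 = 513
e = 513 / (513 + 92) = 513 / 605 = 0.8479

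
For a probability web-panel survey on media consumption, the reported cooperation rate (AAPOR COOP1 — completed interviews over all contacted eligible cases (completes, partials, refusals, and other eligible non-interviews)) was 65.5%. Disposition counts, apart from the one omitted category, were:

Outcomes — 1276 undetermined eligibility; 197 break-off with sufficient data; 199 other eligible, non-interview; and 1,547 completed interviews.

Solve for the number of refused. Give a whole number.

419

COOP1 = 1547 / D = 0.655
D = 1547 / 0.655 = 2361.8
Rest of base = 1943
refused = 2361.8 − 1943 ≈ 419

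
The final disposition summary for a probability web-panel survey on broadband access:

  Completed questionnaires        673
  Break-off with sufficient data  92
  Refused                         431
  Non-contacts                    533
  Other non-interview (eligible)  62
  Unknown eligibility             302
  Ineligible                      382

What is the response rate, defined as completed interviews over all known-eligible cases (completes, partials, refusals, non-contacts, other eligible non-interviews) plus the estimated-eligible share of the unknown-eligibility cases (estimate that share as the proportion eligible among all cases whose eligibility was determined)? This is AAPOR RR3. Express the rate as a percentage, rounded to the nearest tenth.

Numerator: 673
Known eligible: 673 + 92 + 431 + 533 + 62 = 1791
e = 1791 / (1791 + 382) = 1791 / 2173 = 0.8242
Estimated eligible among unknowns: 0.8242 × 302 = 248.91
Denom: 1791 + 248.91 = 2039.91
RR3 = 673 / 2039.91 = 0.3299

33.0%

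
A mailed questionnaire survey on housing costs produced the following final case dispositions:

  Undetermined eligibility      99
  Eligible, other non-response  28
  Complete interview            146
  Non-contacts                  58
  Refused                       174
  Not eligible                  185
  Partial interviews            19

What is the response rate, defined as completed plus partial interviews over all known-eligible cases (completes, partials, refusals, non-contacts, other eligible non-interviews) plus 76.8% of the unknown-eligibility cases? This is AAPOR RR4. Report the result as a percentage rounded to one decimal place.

Numerator = 146 + 19 = 165
Determined eligible = 146 + 19 + 174 + 58 + 28 = 425
e × U = 0.7680 × 99 = 76.03
Denom = 425 + 76.03 = 501.03
RR4 = 165 / 501.03 = 0.3293

32.9%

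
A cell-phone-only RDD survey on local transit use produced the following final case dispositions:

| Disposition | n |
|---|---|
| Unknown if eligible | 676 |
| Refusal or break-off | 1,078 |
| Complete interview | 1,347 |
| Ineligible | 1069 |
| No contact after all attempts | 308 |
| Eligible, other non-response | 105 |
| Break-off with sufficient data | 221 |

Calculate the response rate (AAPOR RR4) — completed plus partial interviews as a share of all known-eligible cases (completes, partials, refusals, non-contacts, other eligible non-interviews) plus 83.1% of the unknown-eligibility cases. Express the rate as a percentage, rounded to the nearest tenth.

43.3%

Num = 1347 + 221 = 1568
Determined eligible = 1347 + 221 + 1078 + 308 + 105 = 3059
Estimated eligible among unknowns = 0.8310 × 676 = 561.76
Denom = 3059 + 561.76 = 3620.76
RR4 = 1568 / 3620.76 = 0.4331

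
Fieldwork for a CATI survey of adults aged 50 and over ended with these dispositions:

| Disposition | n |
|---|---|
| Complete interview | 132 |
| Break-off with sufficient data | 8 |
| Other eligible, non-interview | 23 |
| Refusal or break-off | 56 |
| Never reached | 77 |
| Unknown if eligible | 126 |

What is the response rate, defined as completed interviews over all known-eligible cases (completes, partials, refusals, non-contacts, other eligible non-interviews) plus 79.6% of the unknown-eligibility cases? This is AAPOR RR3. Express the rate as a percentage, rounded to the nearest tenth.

Num → 132
Eligible (known) → 132 + 8 + 56 + 77 + 23 = 296
Eligible share of unknowns → 0.7960 × 126 = 100.30
Denom → 296 + 100.30 = 396.30
RR3 = 132 / 396.30 = 0.3331

33.3%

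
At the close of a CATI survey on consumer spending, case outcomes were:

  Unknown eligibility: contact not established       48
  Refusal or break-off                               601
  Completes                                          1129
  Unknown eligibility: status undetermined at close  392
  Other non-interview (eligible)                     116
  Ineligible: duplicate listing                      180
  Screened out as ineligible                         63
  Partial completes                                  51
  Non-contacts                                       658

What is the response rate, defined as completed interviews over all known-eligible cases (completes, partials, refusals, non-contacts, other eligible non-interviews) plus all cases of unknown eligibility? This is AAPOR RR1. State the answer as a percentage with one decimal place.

37.7%

Unknown eligibility = 48 + 392 = 440
Screened out, ineligible = 63 + 180 = 243
Num: 1129
Denominator: 1129 + 51 + 601 + 658 + 116 + 440 = 2995
RR1 = 1129 / 2995 = 0.3770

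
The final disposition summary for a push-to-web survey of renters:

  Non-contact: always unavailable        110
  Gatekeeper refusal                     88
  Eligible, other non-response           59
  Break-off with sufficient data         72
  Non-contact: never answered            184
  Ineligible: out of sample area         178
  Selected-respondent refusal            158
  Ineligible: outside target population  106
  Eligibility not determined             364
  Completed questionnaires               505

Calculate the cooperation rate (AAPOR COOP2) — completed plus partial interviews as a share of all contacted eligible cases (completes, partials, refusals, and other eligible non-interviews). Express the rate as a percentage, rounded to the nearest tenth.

Refusal or break-off = 88 + 158 = 246
No answer / not reached = 184 + 110 = 294
Screened out, ineligible = 106 + 178 = 284
Numerator = 505 + 72 = 577
Base = 505 + 72 + 246 + 59 = 882
COOP2 = 577 / 882 = 0.6542

65.4%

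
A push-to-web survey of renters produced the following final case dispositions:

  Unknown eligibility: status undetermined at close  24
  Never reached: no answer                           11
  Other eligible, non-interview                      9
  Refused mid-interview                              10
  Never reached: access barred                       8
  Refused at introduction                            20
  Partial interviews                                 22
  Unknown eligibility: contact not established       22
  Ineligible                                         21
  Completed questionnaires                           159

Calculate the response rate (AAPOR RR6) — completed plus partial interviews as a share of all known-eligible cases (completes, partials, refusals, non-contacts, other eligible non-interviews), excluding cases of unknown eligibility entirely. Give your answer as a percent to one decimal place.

Refusals = 20 + 10 = 30
Never reached = 11 + 8 = 19
Unknown eligibility = 22 + 24 = 46
Num: 159 + 22 = 181
Base: 159 + 22 + 30 + 19 + 9 = 239
RR6 = 181 / 239 = 0.7573

75.7%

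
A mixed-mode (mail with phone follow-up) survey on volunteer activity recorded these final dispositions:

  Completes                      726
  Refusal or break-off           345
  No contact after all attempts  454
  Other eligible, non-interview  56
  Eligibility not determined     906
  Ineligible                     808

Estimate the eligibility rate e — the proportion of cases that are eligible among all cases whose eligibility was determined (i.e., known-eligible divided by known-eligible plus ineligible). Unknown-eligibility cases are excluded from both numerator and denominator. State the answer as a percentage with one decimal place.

Known eligible = 726 + 345 + 454 + 56 = 1581
e = 1581 / (1581 + 808) = 1581 / 2389 = 0.6618

66.2%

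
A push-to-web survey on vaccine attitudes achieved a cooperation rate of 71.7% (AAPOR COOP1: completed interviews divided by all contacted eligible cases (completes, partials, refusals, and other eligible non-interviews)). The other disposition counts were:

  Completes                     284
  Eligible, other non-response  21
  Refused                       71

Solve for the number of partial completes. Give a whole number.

20

COOP1 = 284 / D = 0.717
D = 284 / 0.717 = 396.1
Remaining denominator categories sum to 376
partial completes = 396.1 − 376 ≈ 20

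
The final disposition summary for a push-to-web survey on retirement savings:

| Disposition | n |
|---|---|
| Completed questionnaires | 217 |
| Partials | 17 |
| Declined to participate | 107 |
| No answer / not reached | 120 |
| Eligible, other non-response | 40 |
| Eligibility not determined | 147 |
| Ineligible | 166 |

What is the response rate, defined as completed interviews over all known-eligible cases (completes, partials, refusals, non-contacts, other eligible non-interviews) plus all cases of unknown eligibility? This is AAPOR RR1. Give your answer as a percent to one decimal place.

Num = 217
Base = 217 + 17 + 107 + 120 + 40 + 147 = 648
RR1 = 217 / 648 = 0.3349

33.5%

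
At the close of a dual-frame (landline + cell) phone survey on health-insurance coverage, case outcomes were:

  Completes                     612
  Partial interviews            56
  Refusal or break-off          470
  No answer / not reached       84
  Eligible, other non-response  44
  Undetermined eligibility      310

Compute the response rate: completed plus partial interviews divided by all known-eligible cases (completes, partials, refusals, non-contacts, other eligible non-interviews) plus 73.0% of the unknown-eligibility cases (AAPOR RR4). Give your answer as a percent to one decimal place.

44.8%

Numerator → 612 + 56 = 668
Known eligible → 612 + 56 + 470 + 84 + 44 = 1266
Estimated eligible among unknowns → 0.7300 × 310 = 226.30
Denominator → 1266 + 226.30 = 1492.30
RR4 = 668 / 1492.30 = 0.4476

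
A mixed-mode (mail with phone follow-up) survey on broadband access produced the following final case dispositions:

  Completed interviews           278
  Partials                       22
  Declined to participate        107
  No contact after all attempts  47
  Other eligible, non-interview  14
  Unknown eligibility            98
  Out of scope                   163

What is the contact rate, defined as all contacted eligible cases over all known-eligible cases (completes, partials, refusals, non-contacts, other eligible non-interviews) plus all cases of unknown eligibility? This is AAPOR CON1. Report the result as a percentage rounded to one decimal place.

Top: 278 + 22 + 107 + 14 = 421
Base: 278 + 22 + 107 + 47 + 14 + 98 = 566
CON1 = 421 / 566 = 0.7438

74.4%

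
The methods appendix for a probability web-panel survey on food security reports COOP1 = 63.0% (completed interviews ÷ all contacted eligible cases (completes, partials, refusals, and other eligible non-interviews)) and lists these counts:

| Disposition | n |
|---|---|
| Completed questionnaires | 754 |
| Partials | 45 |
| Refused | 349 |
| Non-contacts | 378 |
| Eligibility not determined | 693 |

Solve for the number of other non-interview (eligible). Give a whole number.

49

COOP1 = 754 / D = 0.630
D = 754 / 0.630 = 1196.8
Other denominator terms total 1148
other non-interview (eligible) = 1196.8 − 1148 ≈ 49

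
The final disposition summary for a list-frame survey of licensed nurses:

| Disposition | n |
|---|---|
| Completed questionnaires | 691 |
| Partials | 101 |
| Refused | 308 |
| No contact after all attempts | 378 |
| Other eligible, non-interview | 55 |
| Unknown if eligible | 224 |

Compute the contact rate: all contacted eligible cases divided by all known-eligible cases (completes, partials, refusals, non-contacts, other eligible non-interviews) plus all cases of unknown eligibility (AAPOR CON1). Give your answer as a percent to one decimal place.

Num: 691 + 101 + 308 + 55 = 1155
Base: 691 + 101 + 308 + 378 + 55 + 224 = 1757
CON1 = 1155 / 1757 = 0.6574

65.7%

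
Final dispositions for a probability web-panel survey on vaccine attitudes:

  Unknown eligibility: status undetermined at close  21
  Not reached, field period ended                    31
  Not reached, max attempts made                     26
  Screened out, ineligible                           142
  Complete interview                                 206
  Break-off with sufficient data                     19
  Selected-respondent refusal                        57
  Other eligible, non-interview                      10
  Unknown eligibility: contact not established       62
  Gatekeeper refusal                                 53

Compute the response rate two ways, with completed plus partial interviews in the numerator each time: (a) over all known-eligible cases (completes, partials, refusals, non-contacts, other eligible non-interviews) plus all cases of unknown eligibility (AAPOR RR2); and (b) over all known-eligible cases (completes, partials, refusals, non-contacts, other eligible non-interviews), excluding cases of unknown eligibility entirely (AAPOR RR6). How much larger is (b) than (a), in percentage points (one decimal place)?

Refused = 53 + 57 = 110
No answer / not reached = 31 + 26 = 57
Unknown if eligible = 62 + 21 = 83
Top → 206 + 19 = 225
Denominator → 206 + 19 + 110 + 57 + 10 + 83 = 485
RR2 = 225 / 485 = 0.4639
Denominator → 206 + 19 + 110 + 57 + 10 = 402
RR6 = 225 / 402 = 0.5597
Difference = 55.97 − 46.39 = 9.58 percentage points

9.6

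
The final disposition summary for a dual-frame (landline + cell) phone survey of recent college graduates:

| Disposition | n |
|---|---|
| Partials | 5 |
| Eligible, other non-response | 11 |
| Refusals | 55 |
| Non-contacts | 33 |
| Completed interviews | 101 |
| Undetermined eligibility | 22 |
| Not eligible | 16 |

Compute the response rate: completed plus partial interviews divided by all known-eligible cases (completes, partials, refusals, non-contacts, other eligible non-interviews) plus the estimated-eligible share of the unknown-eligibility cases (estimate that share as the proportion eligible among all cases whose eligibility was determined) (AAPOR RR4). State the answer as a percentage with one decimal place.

47.0%

Numerator: 101 + 5 = 106
Determined eligible: 101 + 5 + 55 + 33 + 11 = 205
e = 205 / (205 + 16) = 205 / 221 = 0.9276
e × U: 0.9276 × 22 = 20.41
Denom: 205 + 20.41 = 225.41
RR4 = 106 / 225.41 = 0.4703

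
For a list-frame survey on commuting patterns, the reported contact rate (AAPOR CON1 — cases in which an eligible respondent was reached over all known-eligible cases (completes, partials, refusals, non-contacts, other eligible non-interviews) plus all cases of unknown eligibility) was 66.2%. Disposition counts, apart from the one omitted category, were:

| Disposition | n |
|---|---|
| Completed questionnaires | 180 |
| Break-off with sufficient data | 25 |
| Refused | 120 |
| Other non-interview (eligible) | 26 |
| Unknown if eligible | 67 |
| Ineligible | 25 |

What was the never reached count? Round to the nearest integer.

112

Numerator → 180 + 25 + 120 + 26 = 351
CON1 = 351 / D = 0.662
D = 351 / 0.662 = 530.2
Other denominator terms total 418
never reached = 530.2 − 418 ≈ 112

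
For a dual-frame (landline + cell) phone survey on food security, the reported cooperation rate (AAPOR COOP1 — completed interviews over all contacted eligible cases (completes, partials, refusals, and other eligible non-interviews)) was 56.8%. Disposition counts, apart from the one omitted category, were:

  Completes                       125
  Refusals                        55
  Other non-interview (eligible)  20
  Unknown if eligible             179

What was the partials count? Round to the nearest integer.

COOP1 = 125 / D = 0.568
D = 125 / 0.568 = 220.1
Rest of base = 200
partials = 220.1 − 200 ≈ 20

20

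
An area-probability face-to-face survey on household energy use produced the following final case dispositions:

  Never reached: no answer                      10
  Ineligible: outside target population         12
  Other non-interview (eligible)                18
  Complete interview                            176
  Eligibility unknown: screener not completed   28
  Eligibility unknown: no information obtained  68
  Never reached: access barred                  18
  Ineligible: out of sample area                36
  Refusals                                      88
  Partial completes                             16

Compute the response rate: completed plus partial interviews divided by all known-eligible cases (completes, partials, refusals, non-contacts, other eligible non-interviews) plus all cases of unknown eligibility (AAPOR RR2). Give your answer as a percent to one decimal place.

45.5%

Non-contacts = 10 + 18 = 28
Undetermined eligibility = 28 + 68 = 96
Not eligible = 12 + 36 = 48
Numerator: 176 + 16 = 192
Denominator: 176 + 16 + 88 + 28 + 18 + 96 = 422
RR2 = 192 / 422 = 0.4550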